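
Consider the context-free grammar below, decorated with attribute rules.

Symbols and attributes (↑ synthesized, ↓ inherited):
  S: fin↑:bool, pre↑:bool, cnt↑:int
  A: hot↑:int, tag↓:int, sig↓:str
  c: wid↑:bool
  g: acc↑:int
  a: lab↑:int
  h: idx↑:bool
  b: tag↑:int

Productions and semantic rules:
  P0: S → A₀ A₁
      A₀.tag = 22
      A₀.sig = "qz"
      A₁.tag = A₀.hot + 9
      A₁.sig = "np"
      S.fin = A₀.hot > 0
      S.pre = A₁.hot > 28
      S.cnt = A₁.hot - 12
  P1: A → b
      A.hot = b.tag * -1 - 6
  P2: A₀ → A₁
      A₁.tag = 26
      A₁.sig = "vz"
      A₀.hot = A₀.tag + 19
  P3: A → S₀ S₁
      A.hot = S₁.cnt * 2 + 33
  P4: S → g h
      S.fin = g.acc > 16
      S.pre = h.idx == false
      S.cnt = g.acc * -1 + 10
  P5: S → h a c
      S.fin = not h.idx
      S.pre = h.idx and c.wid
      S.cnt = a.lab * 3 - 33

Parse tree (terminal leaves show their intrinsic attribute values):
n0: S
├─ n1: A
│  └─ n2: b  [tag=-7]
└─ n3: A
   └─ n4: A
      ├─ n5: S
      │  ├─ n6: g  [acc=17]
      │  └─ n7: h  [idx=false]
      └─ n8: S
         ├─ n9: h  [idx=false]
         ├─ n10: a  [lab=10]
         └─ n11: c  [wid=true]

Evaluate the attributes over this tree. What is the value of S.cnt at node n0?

17

1. n1.tag = 22  [22]
2. n1.sig = "qz"  ["qz"]
3. n2.tag = -7  [terminal]
4. n1.hot = 1  [b.tag * -1 - 6]
5. n3.tag = 10  [A₀.hot + 9]
6. n3.sig = "np"  ["np"]
7. n4.tag = 26  [26]
8. n4.sig = "vz"  ["vz"]
9. n6.acc = 17  [terminal]
10. n7.idx = false  [terminal]
11. n5.fin = true  [g.acc > 16]
12. n5.pre = true  [h.idx == false]
13. n5.cnt = -7  [g.acc * -1 + 10]
14. n9.idx = false  [terminal]
15. n10.lab = 10  [terminal]
16. n11.wid = true  [terminal]
17. n8.fin = true  [not h.idx]
18. n8.pre = false  [h.idx and c.wid]
19. n8.cnt = -3  [a.lab * 3 - 33]
20. n4.hot = 27  [S₁.cnt * 2 + 33]
21. n3.hot = 29  [A₀.tag + 19]
22. n0.fin = true  [A₀.hot > 0]
23. n0.pre = true  [A₁.hot > 28]
24. n0.cnt = 17  [A₁.hot - 12]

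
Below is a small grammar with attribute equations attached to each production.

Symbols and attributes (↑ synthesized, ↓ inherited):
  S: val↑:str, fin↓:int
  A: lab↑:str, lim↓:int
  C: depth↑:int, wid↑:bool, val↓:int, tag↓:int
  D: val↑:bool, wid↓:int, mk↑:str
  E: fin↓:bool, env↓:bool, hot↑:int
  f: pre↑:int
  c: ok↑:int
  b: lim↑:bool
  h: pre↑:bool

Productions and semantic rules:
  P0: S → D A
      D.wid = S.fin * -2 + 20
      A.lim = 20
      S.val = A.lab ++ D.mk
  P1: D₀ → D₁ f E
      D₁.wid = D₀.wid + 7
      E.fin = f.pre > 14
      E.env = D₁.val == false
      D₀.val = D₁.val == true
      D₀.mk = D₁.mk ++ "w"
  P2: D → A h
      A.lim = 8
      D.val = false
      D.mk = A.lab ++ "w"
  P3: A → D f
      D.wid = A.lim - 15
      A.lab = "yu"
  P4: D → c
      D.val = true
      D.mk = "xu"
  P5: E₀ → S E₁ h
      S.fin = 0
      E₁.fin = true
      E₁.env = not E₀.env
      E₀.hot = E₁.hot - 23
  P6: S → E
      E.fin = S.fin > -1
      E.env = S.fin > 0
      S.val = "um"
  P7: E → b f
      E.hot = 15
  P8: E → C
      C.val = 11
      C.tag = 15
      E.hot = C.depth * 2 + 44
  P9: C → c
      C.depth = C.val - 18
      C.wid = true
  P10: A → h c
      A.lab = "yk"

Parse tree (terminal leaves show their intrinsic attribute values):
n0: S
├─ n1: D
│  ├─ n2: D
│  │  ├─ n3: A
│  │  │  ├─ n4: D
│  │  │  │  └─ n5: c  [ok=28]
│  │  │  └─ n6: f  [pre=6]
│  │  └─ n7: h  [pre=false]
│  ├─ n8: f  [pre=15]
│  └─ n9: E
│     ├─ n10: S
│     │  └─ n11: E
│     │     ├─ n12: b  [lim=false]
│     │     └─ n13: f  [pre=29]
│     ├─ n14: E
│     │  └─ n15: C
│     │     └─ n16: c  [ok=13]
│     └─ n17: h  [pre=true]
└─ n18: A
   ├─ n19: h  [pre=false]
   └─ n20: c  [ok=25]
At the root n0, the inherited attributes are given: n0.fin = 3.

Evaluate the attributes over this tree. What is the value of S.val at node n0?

"ykyuww"

1. n0.fin = 3  [given at root]
2. n1.wid = 14  [S.fin * -2 + 20]
3. n2.wid = 21  [D₀.wid + 7]
4. n3.lim = 8  [8]
5. n4.wid = -7  [A.lim - 15]
6. n5.ok = 28  [terminal]
7. n4.val = true  [true]
8. n4.mk = "xu"  ["xu"]
9. n6.pre = 6  [terminal]
10. n3.lab = "yu"  ["yu"]
11. n7.pre = false  [terminal]
12. n2.val = false  [false]
13. n2.mk = "yuw"  [A.lab ++ "w"]
14. n8.pre = 15  [terminal]
15. n9.fin = true  [f.pre > 14]
16. n9.env = true  [D₁.val == false]
17. n10.fin = 0  [0]
18. n11.fin = true  [S.fin > -1]
19. n11.env = false  [S.fin > 0]
20. n12.lim = false  [terminal]
21. n13.pre = 29  [terminal]
22. n11.hot = 15  [15]
23. n10.val = "um"  ["um"]
24. n14.fin = true  [true]
25. n14.env = false  [not E₀.env]
26. n15.val = 11  [11]
27. n15.tag = 15  [15]
28. n16.ok = 13  [terminal]
29. n15.depth = -7  [C.val - 18]
30. n15.wid = true  [true]
31. n14.hot = 30  [C.depth * 2 + 44]
32. n17.pre = true  [terminal]
33. n9.hot = 7  [E₁.hot - 23]
34. n1.val = false  [D₁.val == true]
35. n1.mk = "yuww"  [D₁.mk ++ "w"]
36. n18.lim = 20  [20]
37. n19.pre = false  [terminal]
38. n20.ok = 25  [terminal]
39. n18.lab = "yk"  ["yk"]
40. n0.val = "ykyuww"  [A.lab ++ D.mk]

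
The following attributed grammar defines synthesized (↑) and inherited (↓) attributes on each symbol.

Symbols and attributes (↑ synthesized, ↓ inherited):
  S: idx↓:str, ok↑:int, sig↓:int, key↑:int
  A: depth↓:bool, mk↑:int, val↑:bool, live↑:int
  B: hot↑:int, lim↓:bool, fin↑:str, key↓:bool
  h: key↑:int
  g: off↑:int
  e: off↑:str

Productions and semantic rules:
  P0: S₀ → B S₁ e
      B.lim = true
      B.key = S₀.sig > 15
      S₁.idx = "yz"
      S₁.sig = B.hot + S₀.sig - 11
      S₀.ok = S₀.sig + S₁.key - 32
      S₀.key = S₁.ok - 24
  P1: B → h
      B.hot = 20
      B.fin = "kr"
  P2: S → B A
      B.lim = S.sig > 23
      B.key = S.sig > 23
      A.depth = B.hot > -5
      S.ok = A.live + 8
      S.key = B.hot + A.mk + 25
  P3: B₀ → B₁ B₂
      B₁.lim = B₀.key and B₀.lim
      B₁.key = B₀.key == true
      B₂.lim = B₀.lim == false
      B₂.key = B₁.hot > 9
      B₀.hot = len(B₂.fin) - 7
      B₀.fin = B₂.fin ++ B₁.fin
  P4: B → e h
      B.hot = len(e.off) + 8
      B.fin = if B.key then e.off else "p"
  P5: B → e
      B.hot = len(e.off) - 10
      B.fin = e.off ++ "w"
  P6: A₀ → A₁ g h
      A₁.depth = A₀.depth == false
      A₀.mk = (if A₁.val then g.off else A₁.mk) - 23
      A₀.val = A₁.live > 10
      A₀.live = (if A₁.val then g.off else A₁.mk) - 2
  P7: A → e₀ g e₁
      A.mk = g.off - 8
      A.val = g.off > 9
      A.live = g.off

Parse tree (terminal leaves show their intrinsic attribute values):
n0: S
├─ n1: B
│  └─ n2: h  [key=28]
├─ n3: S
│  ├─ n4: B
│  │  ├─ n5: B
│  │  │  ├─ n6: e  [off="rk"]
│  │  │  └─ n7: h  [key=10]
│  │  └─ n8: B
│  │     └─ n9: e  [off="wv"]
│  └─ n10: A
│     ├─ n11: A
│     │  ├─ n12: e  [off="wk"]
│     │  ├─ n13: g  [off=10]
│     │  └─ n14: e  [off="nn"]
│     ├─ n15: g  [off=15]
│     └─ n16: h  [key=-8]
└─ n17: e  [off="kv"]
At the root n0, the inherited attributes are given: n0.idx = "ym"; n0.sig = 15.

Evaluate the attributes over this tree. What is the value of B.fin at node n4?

1. n0.idx = "ym"  [given at root]
2. n0.sig = 15  [given at root]
3. n1.lim = true  [true]
4. n1.key = false  [S₀.sig > 15]
5. n2.key = 28  [terminal]
6. n1.hot = 20  [20]
7. n1.fin = "kr"  ["kr"]
8. n3.idx = "yz"  ["yz"]
9. n3.sig = 24  [B.hot + S₀.sig - 11]
10. n4.lim = true  [S.sig > 23]
11. n4.key = true  [S.sig > 23]
12. n5.lim = true  [B₀.key and B₀.lim]
13. n5.key = true  [B₀.key == true]
14. n6.off = "rk"  [terminal]
15. n7.key = 10  [terminal]
16. n5.hot = 10  [len(e.off) + 8]
17. n5.fin = "rk"  [if B.key then e.off else "p"]
18. n8.lim = false  [B₀.lim == false]
19. n8.key = true  [B₁.hot > 9]
20. n9.off = "wv"  [terminal]
21. n8.hot = -8  [len(e.off) - 10]
22. n8.fin = "wvw"  [e.off ++ "w"]
23. n4.hot = -4  [len(B₂.fin) - 7]
24. n4.fin = "wvwrk"  [B₂.fin ++ B₁.fin]
25. n10.depth = true  [B.hot > -5]
26. n11.depth = false  [A₀.depth == false]
27. n12.off = "wk"  [terminal]
28. n13.off = 10  [terminal]
29. n14.off = "nn"  [terminal]
30. n11.mk = 2  [g.off - 8]
31. n11.val = true  [g.off > 9]
32. n11.live = 10  [g.off]
33. n15.off = 15  [terminal]
34. n16.key = -8  [terminal]
35. n10.mk = -8  [(if A₁.val then g.off else A₁.mk) - 23]
36. n10.val = false  [A₁.live > 10]
37. n10.live = 13  [(if A₁.val then g.off else A₁.mk) - 2]
38. n3.ok = 21  [A.live + 8]
39. n3.key = 13  [B.hot + A.mk + 25]
40. n17.off = "kv"  [terminal]
41. n0.ok = -4  [S₀.sig + S₁.key - 32]
42. n0.key = -3  [S₁.ok - 24]

"wvwrk"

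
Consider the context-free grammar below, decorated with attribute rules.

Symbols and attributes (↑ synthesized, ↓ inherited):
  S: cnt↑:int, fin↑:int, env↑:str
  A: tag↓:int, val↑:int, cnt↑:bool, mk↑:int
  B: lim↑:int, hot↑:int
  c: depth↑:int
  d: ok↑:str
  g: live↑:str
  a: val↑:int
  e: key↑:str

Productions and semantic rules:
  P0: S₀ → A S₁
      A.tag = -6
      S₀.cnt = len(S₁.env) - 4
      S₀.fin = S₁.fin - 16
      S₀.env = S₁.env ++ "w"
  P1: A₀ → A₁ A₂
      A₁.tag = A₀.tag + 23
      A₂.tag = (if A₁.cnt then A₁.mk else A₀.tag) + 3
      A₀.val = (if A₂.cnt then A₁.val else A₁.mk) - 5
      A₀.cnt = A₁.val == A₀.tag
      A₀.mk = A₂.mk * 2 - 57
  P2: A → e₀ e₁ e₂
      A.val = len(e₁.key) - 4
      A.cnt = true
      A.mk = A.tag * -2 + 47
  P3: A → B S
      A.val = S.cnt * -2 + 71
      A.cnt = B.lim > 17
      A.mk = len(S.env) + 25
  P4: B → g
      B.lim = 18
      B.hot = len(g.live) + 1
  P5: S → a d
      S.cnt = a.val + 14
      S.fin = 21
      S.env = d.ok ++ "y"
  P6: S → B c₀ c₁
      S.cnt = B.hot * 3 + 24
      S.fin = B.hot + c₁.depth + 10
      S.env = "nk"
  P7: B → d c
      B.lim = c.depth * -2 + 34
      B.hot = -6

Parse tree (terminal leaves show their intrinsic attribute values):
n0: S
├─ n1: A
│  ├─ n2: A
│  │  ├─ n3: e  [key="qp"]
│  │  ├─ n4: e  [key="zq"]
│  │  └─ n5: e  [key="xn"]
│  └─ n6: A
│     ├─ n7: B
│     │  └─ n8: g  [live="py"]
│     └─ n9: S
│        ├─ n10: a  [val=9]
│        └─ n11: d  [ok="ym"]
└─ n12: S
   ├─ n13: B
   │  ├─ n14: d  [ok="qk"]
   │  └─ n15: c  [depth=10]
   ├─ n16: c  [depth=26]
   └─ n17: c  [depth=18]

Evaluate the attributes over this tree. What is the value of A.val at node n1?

1. n1.tag = -6  [-6]
2. n2.tag = 17  [A₀.tag + 23]
3. n3.key = "qp"  [terminal]
4. n4.key = "zq"  [terminal]
5. n5.key = "xn"  [terminal]
6. n2.val = -2  [len(e₁.key) - 4]
7. n2.cnt = true  [true]
8. n2.mk = 13  [A.tag * -2 + 47]
9. n6.tag = 16  [(if A₁.cnt then A₁.mk else A₀.tag) + 3]
10. n8.live = "py"  [terminal]
11. n7.lim = 18  [18]
12. n7.hot = 3  [len(g.live) + 1]
13. n10.val = 9  [terminal]
14. n11.ok = "ym"  [terminal]
15. n9.cnt = 23  [a.val + 14]
16. n9.fin = 21  [21]
17. n9.env = "ymy"  [d.ok ++ "y"]
18. n6.val = 25  [S.cnt * -2 + 71]
19. n6.cnt = true  [B.lim > 17]
20. n6.mk = 28  [len(S.env) + 25]
21. n1.val = -7  [(if A₂.cnt then A₁.val else A₁.mk) - 5]
22. n1.cnt = false  [A₁.val == A₀.tag]
23. n1.mk = -1  [A₂.mk * 2 - 57]
24. n14.ok = "qk"  [terminal]
25. n15.depth = 10  [terminal]
26. n13.lim = 14  [c.depth * -2 + 34]
27. n13.hot = -6  [-6]
28. n16.depth = 26  [terminal]
29. n17.depth = 18  [terminal]
30. n12.cnt = 6  [B.hot * 3 + 24]
31. n12.fin = 22  [B.hot + c₁.depth + 10]
32. n12.env = "nk"  ["nk"]
33. n0.cnt = -2  [len(S₁.env) - 4]
34. n0.fin = 6  [S₁.fin - 16]
35. n0.env = "nkw"  [S₁.env ++ "w"]

-7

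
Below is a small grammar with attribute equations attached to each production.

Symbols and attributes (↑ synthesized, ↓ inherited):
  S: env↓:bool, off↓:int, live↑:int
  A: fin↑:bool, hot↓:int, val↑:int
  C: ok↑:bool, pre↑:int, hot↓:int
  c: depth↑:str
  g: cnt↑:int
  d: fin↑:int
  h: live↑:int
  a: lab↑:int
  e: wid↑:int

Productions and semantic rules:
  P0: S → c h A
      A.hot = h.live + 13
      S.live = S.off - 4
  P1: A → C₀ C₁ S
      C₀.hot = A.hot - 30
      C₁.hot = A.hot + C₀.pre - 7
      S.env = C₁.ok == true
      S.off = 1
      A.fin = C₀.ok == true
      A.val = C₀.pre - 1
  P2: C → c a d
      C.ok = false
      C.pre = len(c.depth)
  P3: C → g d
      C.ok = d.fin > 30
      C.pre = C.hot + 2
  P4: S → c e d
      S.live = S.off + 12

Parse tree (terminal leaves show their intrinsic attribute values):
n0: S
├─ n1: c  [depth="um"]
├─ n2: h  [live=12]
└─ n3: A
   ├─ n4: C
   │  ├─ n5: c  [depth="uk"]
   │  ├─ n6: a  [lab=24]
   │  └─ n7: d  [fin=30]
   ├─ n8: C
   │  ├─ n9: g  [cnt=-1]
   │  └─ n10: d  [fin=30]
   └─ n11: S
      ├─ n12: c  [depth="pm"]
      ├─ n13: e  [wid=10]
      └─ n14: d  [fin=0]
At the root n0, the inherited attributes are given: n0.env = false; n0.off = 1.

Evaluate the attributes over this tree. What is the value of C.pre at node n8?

22

1. n0.env = false  [given at root]
2. n0.off = 1  [given at root]
3. n1.depth = "um"  [terminal]
4. n2.live = 12  [terminal]
5. n3.hot = 25  [h.live + 13]
6. n4.hot = -5  [A.hot - 30]
7. n5.depth = "uk"  [terminal]
8. n6.lab = 24  [terminal]
9. n7.fin = 30  [terminal]
10. n4.ok = false  [false]
11. n4.pre = 2  [len(c.depth)]
12. n8.hot = 20  [A.hot + C₀.pre - 7]
13. n9.cnt = -1  [terminal]
14. n10.fin = 30  [terminal]
15. n8.ok = false  [d.fin > 30]
16. n8.pre = 22  [C.hot + 2]
17. n11.env = false  [C₁.ok == true]
18. n11.off = 1  [1]
19. n12.depth = "pm"  [terminal]
20. n13.wid = 10  [terminal]
21. n14.fin = 0  [terminal]
22. n11.live = 13  [S.off + 12]
23. n3.fin = false  [C₀.ok == true]
24. n3.val = 1  [C₀.pre - 1]
25. n0.live = -3  [S.off - 4]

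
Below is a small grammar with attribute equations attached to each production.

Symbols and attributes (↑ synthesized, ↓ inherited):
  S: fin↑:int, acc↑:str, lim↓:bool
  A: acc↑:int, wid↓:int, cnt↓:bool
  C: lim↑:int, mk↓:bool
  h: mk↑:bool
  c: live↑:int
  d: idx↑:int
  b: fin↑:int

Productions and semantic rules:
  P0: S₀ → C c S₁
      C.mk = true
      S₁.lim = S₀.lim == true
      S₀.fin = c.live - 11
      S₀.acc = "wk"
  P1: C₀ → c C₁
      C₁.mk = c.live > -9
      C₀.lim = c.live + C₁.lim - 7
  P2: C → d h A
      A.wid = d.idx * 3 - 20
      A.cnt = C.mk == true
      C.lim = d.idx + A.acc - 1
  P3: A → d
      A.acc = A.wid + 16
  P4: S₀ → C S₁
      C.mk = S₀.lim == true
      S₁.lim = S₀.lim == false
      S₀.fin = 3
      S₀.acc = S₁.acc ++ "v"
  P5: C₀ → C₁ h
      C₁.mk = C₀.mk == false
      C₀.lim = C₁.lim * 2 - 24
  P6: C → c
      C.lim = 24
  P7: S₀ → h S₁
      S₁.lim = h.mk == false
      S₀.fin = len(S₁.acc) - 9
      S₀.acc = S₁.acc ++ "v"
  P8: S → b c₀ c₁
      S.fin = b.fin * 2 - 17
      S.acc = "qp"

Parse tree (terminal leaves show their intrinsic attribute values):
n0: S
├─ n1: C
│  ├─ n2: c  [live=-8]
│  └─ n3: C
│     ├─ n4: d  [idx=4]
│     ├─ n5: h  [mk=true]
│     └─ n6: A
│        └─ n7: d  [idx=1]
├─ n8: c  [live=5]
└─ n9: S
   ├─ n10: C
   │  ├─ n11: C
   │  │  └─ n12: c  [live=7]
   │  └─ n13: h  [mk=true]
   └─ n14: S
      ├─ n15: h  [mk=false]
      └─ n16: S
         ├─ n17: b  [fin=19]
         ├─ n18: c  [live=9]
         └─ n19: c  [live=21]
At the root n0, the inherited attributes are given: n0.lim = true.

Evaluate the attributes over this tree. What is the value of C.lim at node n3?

11

1. n0.lim = true  [given at root]
2. n1.mk = true  [true]
3. n2.live = -8  [terminal]
4. n3.mk = true  [c.live > -9]
5. n4.idx = 4  [terminal]
6. n5.mk = true  [terminal]
7. n6.wid = -8  [d.idx * 3 - 20]
8. n6.cnt = true  [C.mk == true]
9. n7.idx = 1  [terminal]
10. n6.acc = 8  [A.wid + 16]
11. n3.lim = 11  [d.idx + A.acc - 1]
12. n1.lim = -4  [c.live + C₁.lim - 7]
13. n8.live = 5  [terminal]
14. n9.lim = true  [S₀.lim == true]
15. n10.mk = true  [S₀.lim == true]
16. n11.mk = false  [C₀.mk == false]
17. n12.live = 7  [terminal]
18. n11.lim = 24  [24]
19. n13.mk = true  [terminal]
20. n10.lim = 24  [C₁.lim * 2 - 24]
21. n14.lim = false  [S₀.lim == false]
22. n15.mk = false  [terminal]
23. n16.lim = true  [h.mk == false]
24. n17.fin = 19  [terminal]
25. n18.live = 9  [terminal]
26. n19.live = 21  [terminal]
27. n16.fin = 21  [b.fin * 2 - 17]
28. n16.acc = "qp"  ["qp"]
29. n14.fin = -7  [len(S₁.acc) - 9]
30. n14.acc = "qpv"  [S₁.acc ++ "v"]
31. n9.fin = 3  [3]
32. n9.acc = "qpvv"  [S₁.acc ++ "v"]
33. n0.fin = -6  [c.live - 11]
34. n0.acc = "wk"  ["wk"]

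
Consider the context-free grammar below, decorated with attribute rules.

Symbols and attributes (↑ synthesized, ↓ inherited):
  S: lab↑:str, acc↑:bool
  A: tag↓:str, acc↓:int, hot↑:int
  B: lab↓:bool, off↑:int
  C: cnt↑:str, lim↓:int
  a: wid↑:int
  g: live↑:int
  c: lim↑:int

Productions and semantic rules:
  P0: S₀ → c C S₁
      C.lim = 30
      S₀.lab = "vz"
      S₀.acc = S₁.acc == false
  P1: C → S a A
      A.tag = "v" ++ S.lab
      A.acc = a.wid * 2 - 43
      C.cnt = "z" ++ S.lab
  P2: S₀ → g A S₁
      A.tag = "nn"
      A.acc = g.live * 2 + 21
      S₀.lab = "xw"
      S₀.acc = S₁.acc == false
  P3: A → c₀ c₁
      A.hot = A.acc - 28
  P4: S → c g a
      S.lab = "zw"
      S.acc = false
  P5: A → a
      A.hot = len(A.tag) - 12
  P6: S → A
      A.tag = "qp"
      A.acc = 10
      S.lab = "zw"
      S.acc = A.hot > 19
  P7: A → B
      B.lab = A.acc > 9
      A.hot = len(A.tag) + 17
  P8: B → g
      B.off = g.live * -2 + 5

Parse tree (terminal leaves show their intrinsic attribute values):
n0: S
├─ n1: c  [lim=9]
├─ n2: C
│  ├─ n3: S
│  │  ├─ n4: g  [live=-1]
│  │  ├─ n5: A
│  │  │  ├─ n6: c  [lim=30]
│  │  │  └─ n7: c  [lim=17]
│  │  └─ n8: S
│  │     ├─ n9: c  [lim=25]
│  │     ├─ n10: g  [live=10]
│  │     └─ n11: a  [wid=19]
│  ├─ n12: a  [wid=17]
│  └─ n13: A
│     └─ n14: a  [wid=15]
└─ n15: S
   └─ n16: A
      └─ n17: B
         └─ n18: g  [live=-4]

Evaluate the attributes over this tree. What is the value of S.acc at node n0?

true

1. n1.lim = 9  [terminal]
2. n2.lim = 30  [30]
3. n4.live = -1  [terminal]
4. n5.tag = "nn"  ["nn"]
5. n5.acc = 19  [g.live * 2 + 21]
6. n6.lim = 30  [terminal]
7. n7.lim = 17  [terminal]
8. n5.hot = -9  [A.acc - 28]
9. n9.lim = 25  [terminal]
10. n10.live = 10  [terminal]
11. n11.wid = 19  [terminal]
12. n8.lab = "zw"  ["zw"]
13. n8.acc = false  [false]
14. n3.lab = "xw"  ["xw"]
15. n3.acc = true  [S₁.acc == false]
16. n12.wid = 17  [terminal]
17. n13.tag = "vxw"  ["v" ++ S.lab]
18. n13.acc = -9  [a.wid * 2 - 43]
19. n14.wid = 15  [terminal]
20. n13.hot = -9  [len(A.tag) - 12]
21. n2.cnt = "zxw"  ["z" ++ S.lab]
22. n16.tag = "qp"  ["qp"]
23. n16.acc = 10  [10]
24. n17.lab = true  [A.acc > 9]
25. n18.live = -4  [terminal]
26. n17.off = 13  [g.live * -2 + 5]
27. n16.hot = 19  [len(A.tag) + 17]
28. n15.lab = "zw"  ["zw"]
29. n15.acc = false  [A.hot > 19]
30. n0.lab = "vz"  ["vz"]
31. n0.acc = true  [S₁.acc == false]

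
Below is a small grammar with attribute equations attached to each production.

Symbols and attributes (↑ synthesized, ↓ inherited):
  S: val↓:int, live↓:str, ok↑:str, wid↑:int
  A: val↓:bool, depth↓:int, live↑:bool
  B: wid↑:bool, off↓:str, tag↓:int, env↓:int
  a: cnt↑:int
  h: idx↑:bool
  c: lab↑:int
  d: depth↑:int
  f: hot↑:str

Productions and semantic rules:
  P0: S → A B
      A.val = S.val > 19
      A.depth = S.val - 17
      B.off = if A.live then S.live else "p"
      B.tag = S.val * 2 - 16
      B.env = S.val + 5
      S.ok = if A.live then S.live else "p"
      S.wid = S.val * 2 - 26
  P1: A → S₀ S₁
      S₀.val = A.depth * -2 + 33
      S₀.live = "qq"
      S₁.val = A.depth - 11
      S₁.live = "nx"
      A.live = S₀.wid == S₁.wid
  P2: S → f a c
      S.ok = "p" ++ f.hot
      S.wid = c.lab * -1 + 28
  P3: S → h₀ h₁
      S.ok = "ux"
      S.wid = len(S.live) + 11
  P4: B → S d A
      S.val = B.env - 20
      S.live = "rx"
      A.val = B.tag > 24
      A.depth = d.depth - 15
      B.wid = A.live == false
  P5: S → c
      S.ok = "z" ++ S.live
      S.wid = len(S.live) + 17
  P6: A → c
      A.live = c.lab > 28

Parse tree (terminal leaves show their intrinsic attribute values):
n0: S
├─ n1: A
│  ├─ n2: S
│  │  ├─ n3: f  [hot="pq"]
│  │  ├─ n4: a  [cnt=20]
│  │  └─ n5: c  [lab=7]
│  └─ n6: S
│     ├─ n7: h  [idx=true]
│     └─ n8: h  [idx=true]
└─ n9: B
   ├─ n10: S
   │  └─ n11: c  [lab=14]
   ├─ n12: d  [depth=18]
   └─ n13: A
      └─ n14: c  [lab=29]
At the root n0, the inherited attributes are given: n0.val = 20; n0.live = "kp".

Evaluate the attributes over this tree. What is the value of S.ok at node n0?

"p"

1. n0.val = 20  [given at root]
2. n0.live = "kp"  [given at root]
3. n1.val = true  [S.val > 19]
4. n1.depth = 3  [S.val - 17]
5. n2.val = 27  [A.depth * -2 + 33]
6. n2.live = "qq"  ["qq"]
7. n3.hot = "pq"  [terminal]
8. n4.cnt = 20  [terminal]
9. n5.lab = 7  [terminal]
10. n2.ok = "ppq"  ["p" ++ f.hot]
11. n2.wid = 21  [c.lab * -1 + 28]
12. n6.val = -8  [A.depth - 11]
13. n6.live = "nx"  ["nx"]
14. n7.idx = true  [terminal]
15. n8.idx = true  [terminal]
16. n6.ok = "ux"  ["ux"]
17. n6.wid = 13  [len(S.live) + 11]
18. n1.live = false  [S₀.wid == S₁.wid]
19. n9.off = "p"  [if A.live then S.live else "p"]
20. n9.tag = 24  [S.val * 2 - 16]
21. n9.env = 25  [S.val + 5]
22. n10.val = 5  [B.env - 20]
23. n10.live = "rx"  ["rx"]
24. n11.lab = 14  [terminal]
25. n10.ok = "zrx"  ["z" ++ S.live]
26. n10.wid = 19  [len(S.live) + 17]
27. n12.depth = 18  [terminal]
28. n13.val = false  [B.tag > 24]
29. n13.depth = 3  [d.depth - 15]
30. n14.lab = 29  [terminal]
31. n13.live = true  [c.lab > 28]
32. n9.wid = false  [A.live == false]
33. n0.ok = "p"  [if A.live then S.live else "p"]
34. n0.wid = 14  [S.val * 2 - 26]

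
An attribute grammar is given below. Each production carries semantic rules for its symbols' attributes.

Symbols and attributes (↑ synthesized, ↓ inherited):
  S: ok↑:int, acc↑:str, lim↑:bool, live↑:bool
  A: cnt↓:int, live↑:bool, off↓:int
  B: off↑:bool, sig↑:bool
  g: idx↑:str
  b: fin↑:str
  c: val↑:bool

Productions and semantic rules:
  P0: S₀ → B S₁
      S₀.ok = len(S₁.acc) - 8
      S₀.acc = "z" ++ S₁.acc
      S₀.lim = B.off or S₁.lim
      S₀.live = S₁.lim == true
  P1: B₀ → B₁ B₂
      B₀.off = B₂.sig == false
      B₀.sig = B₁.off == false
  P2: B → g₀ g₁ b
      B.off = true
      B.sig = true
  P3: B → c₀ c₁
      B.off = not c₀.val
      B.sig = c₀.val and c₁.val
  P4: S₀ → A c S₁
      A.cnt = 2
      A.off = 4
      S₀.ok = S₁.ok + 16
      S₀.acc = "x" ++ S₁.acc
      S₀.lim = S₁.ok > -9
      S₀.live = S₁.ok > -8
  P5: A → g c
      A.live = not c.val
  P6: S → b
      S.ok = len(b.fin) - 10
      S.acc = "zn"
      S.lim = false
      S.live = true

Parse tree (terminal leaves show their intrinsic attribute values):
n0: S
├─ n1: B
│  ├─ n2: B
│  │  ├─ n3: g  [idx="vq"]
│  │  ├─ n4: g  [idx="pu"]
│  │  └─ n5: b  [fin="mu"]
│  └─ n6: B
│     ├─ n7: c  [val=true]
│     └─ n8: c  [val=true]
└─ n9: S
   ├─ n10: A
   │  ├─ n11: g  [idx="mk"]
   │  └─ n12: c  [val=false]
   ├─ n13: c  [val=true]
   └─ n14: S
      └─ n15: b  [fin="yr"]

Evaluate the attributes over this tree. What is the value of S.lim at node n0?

1. n3.idx = "vq"  [terminal]
2. n4.idx = "pu"  [terminal]
3. n5.fin = "mu"  [terminal]
4. n2.off = true  [true]
5. n2.sig = true  [true]
6. n7.val = true  [terminal]
7. n8.val = true  [terminal]
8. n6.off = false  [not c₀.val]
9. n6.sig = true  [c₀.val and c₁.val]
10. n1.off = false  [B₂.sig == false]
11. n1.sig = false  [B₁.off == false]
12. n10.cnt = 2  [2]
13. n10.off = 4  [4]
14. n11.idx = "mk"  [terminal]
15. n12.val = false  [terminal]
16. n10.live = true  [not c.val]
17. n13.val = true  [terminal]
18. n15.fin = "yr"  [terminal]
19. n14.ok = -8  [len(b.fin) - 10]
20. n14.acc = "zn"  ["zn"]
21. n14.lim = false  [false]
22. n14.live = true  [true]
23. n9.ok = 8  [S₁.ok + 16]
24. n9.acc = "xzn"  ["x" ++ S₁.acc]
25. n9.lim = true  [S₁.ok > -9]
26. n9.live = false  [S₁.ok > -8]
27. n0.ok = -5  [len(S₁.acc) - 8]
28. n0.acc = "zxzn"  ["z" ++ S₁.acc]
29. n0.lim = true  [B.off or S₁.lim]
30. n0.live = true  [S₁.lim == true]

true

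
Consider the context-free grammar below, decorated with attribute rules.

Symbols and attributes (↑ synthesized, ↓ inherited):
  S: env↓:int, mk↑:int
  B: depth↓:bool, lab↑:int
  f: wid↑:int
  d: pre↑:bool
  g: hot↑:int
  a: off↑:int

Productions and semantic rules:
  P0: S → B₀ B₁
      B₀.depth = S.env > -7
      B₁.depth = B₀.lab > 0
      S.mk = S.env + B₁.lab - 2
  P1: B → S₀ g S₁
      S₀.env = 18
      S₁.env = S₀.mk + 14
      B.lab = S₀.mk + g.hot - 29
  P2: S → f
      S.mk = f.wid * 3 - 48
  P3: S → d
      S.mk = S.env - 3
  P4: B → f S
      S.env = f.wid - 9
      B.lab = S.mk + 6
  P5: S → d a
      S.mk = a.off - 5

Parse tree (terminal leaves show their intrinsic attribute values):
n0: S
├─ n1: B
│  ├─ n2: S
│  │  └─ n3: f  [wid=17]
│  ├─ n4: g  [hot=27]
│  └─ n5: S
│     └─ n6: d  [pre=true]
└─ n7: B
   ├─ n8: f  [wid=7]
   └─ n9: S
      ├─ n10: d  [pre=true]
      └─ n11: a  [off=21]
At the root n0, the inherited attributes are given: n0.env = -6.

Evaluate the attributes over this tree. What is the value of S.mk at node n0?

14

1. n0.env = -6  [given at root]
2. n1.depth = true  [S.env > -7]
3. n2.env = 18  [18]
4. n3.wid = 17  [terminal]
5. n2.mk = 3  [f.wid * 3 - 48]
6. n4.hot = 27  [terminal]
7. n5.env = 17  [S₀.mk + 14]
8. n6.pre = true  [terminal]
9. n5.mk = 14  [S.env - 3]
10. n1.lab = 1  [S₀.mk + g.hot - 29]
11. n7.depth = true  [B₀.lab > 0]
12. n8.wid = 7  [terminal]
13. n9.env = -2  [f.wid - 9]
14. n10.pre = true  [terminal]
15. n11.off = 21  [terminal]
16. n9.mk = 16  [a.off - 5]
17. n7.lab = 22  [S.mk + 6]
18. n0.mk = 14  [S.env + B₁.lab - 2]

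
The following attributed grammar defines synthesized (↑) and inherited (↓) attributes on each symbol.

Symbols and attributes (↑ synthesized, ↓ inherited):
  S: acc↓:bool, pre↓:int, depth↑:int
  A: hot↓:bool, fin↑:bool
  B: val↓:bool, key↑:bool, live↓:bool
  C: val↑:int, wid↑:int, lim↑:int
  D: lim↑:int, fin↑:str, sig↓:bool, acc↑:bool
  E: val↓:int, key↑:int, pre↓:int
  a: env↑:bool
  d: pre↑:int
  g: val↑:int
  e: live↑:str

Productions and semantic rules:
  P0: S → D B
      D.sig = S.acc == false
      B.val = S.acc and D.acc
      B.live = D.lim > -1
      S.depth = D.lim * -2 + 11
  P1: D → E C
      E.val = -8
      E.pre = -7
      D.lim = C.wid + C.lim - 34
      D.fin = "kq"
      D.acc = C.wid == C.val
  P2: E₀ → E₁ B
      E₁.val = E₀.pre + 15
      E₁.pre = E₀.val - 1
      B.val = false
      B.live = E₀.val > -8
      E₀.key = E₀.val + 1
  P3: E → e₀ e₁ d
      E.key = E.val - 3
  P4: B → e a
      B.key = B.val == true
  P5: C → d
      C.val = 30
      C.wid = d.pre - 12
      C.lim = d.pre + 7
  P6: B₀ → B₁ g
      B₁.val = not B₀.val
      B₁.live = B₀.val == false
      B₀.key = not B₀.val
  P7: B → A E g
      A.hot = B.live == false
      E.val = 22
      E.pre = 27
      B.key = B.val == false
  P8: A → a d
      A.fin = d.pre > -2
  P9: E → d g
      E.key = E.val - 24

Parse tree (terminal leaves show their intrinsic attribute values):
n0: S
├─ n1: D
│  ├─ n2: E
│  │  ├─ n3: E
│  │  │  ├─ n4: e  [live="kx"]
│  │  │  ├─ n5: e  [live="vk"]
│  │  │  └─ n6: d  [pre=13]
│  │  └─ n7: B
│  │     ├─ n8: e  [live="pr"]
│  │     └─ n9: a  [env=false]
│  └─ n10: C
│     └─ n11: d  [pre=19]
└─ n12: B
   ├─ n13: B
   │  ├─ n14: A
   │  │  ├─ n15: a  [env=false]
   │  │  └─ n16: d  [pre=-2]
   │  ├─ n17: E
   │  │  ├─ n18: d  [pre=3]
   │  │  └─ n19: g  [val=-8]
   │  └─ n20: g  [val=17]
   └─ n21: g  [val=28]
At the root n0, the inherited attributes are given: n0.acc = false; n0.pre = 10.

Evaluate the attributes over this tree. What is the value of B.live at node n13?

1. n0.acc = false  [given at root]
2. n0.pre = 10  [given at root]
3. n1.sig = true  [S.acc == false]
4. n2.val = -8  [-8]
5. n2.pre = -7  [-7]
6. n3.val = 8  [E₀.pre + 15]
7. n3.pre = -9  [E₀.val - 1]
8. n4.live = "kx"  [terminal]
9. n5.live = "vk"  [terminal]
10. n6.pre = 13  [terminal]
11. n3.key = 5  [E.val - 3]
12. n7.val = false  [false]
13. n7.live = false  [E₀.val > -8]
14. n8.live = "pr"  [terminal]
15. n9.env = false  [terminal]
16. n7.key = false  [B.val == true]
17. n2.key = -7  [E₀.val + 1]
18. n11.pre = 19  [terminal]
19. n10.val = 30  [30]
20. n10.wid = 7  [d.pre - 12]
21. n10.lim = 26  [d.pre + 7]
22. n1.lim = -1  [C.wid + C.lim - 34]
23. n1.fin = "kq"  ["kq"]
24. n1.acc = false  [C.wid == C.val]
25. n12.val = false  [S.acc and D.acc]
26. n12.live = false  [D.lim > -1]
27. n13.val = true  [not B₀.val]
28. n13.live = true  [B₀.val == false]
29. n14.hot = false  [B.live == false]
30. n15.env = false  [terminal]
31. n16.pre = -2  [terminal]
32. n14.fin = false  [d.pre > -2]
33. n17.val = 22  [22]
34. n17.pre = 27  [27]
35. n18.pre = 3  [terminal]
36. n19.val = -8  [terminal]
37. n17.key = -2  [E.val - 24]
38. n20.val = 17  [terminal]
39. n13.key = false  [B.val == false]
40. n21.val = 28  [terminal]
41. n12.key = true  [not B₀.val]
42. n0.depth = 13  [D.lim * -2 + 11]

true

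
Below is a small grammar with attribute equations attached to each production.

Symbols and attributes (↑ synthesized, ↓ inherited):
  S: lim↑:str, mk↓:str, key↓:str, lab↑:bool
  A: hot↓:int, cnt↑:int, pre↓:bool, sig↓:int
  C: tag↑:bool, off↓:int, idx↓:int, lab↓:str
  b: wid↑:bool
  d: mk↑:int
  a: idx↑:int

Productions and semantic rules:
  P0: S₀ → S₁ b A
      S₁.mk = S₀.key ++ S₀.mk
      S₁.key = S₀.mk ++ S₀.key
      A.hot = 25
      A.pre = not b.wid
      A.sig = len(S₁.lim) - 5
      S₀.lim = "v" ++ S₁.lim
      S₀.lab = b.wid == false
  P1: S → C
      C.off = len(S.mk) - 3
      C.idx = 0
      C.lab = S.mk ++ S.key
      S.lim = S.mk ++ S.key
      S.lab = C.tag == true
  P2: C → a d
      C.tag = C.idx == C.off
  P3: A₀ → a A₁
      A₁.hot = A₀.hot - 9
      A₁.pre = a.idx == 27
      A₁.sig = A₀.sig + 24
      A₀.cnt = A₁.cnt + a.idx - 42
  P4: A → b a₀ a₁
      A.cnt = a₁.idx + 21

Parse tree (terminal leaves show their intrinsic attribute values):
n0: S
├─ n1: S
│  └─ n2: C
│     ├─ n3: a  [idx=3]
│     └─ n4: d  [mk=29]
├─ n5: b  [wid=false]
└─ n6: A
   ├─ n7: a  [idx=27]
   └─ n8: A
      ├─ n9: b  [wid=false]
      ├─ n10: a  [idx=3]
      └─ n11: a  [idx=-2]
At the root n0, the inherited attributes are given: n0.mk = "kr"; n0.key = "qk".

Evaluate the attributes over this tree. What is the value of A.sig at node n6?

1. n0.mk = "kr"  [given at root]
2. n0.key = "qk"  [given at root]
3. n1.mk = "qkkr"  [S₀.key ++ S₀.mk]
4. n1.key = "krqk"  [S₀.mk ++ S₀.key]
5. n2.off = 1  [len(S.mk) - 3]
6. n2.idx = 0  [0]
7. n2.lab = "qkkrkrqk"  [S.mk ++ S.key]
8. n3.idx = 3  [terminal]
9. n4.mk = 29  [terminal]
10. n2.tag = false  [C.idx == C.off]
11. n1.lim = "qkkrkrqk"  [S.mk ++ S.key]
12. n1.lab = false  [C.tag == true]
13. n5.wid = false  [terminal]
14. n6.hot = 25  [25]
15. n6.pre = true  [not b.wid]
16. n6.sig = 3  [len(S₁.lim) - 5]
17. n7.idx = 27  [terminal]
18. n8.hot = 16  [A₀.hot - 9]
19. n8.pre = true  [a.idx == 27]
20. n8.sig = 27  [A₀.sig + 24]
21. n9.wid = false  [terminal]
22. n10.idx = 3  [terminal]
23. n11.idx = -2  [terminal]
24. n8.cnt = 19  [a₁.idx + 21]
25. n6.cnt = 4  [A₁.cnt + a.idx - 42]
26. n0.lim = "vqkkrkrqk"  ["v" ++ S₁.lim]
27. n0.lab = true  [b.wid == false]

3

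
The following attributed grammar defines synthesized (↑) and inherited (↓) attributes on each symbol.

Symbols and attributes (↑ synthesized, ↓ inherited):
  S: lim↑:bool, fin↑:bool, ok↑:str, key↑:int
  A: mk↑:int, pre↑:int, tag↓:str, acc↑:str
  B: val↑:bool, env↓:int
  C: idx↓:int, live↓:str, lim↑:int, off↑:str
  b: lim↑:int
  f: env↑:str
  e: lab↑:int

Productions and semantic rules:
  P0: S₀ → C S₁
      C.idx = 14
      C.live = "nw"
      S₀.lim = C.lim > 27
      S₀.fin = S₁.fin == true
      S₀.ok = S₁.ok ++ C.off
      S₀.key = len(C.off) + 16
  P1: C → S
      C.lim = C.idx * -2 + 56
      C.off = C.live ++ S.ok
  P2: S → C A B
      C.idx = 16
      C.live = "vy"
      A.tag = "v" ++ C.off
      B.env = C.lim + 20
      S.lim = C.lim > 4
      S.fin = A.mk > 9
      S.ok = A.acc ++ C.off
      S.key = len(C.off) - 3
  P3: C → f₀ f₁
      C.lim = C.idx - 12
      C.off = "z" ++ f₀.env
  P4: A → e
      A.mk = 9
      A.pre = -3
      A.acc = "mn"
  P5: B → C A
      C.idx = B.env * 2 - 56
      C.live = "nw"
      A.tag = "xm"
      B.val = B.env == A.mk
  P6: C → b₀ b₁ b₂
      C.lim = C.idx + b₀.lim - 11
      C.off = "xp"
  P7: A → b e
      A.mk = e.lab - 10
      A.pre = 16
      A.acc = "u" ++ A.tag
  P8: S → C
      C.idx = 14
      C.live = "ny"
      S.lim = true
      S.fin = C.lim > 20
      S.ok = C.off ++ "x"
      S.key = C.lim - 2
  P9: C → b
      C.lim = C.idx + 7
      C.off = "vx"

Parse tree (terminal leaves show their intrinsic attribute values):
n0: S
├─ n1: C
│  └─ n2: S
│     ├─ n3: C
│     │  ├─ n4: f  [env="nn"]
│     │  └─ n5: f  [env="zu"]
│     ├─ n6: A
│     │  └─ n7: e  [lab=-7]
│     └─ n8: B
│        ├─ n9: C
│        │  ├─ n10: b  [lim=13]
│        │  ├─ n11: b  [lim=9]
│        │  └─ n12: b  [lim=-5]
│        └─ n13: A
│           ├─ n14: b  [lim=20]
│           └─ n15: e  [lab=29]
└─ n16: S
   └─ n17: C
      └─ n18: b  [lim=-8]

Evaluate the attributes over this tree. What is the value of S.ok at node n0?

1. n1.idx = 14  [14]
2. n1.live = "nw"  ["nw"]
3. n3.idx = 16  [16]
4. n3.live = "vy"  ["vy"]
5. n4.env = "nn"  [terminal]
6. n5.env = "zu"  [terminal]
7. n3.lim = 4  [C.idx - 12]
8. n3.off = "znn"  ["z" ++ f₀.env]
9. n6.tag = "vznn"  ["v" ++ C.off]
10. n7.lab = -7  [terminal]
11. n6.mk = 9  [9]
12. n6.pre = -3  [-3]
13. n6.acc = "mn"  ["mn"]
14. n8.env = 24  [C.lim + 20]
15. n9.idx = -8  [B.env * 2 - 56]
16. n9.live = "nw"  ["nw"]
17. n10.lim = 13  [terminal]
18. n11.lim = 9  [terminal]
19. n12.lim = -5  [terminal]
20. n9.lim = -6  [C.idx + b₀.lim - 11]
21. n9.off = "xp"  ["xp"]
22. n13.tag = "xm"  ["xm"]
23. n14.lim = 20  [terminal]
24. n15.lab = 29  [terminal]
25. n13.mk = 19  [e.lab - 10]
26. n13.pre = 16  [16]
27. n13.acc = "uxm"  ["u" ++ A.tag]
28. n8.val = false  [B.env == A.mk]
29. n2.lim = false  [C.lim > 4]
30. n2.fin = false  [A.mk > 9]
31. n2.ok = "mnznn"  [A.acc ++ C.off]
32. n2.key = 0  [len(C.off) - 3]
33. n1.lim = 28  [C.idx * -2 + 56]
34. n1.off = "nwmnznn"  [C.live ++ S.ok]
35. n17.idx = 14  [14]
36. n17.live = "ny"  ["ny"]
37. n18.lim = -8  [terminal]
38. n17.lim = 21  [C.idx + 7]
39. n17.off = "vx"  ["vx"]
40. n16.lim = true  [true]
41. n16.fin = true  [C.lim > 20]
42. n16.ok = "vxx"  [C.off ++ "x"]
43. n16.key = 19  [C.lim - 2]
44. n0.lim = true  [C.lim > 27]
45. n0.fin = true  [S₁.fin == true]
46. n0.ok = "vxxnwmnznn"  [S₁.ok ++ C.off]
47. n0.key = 23  [len(C.off) + 16]

"vxxnwmnznn"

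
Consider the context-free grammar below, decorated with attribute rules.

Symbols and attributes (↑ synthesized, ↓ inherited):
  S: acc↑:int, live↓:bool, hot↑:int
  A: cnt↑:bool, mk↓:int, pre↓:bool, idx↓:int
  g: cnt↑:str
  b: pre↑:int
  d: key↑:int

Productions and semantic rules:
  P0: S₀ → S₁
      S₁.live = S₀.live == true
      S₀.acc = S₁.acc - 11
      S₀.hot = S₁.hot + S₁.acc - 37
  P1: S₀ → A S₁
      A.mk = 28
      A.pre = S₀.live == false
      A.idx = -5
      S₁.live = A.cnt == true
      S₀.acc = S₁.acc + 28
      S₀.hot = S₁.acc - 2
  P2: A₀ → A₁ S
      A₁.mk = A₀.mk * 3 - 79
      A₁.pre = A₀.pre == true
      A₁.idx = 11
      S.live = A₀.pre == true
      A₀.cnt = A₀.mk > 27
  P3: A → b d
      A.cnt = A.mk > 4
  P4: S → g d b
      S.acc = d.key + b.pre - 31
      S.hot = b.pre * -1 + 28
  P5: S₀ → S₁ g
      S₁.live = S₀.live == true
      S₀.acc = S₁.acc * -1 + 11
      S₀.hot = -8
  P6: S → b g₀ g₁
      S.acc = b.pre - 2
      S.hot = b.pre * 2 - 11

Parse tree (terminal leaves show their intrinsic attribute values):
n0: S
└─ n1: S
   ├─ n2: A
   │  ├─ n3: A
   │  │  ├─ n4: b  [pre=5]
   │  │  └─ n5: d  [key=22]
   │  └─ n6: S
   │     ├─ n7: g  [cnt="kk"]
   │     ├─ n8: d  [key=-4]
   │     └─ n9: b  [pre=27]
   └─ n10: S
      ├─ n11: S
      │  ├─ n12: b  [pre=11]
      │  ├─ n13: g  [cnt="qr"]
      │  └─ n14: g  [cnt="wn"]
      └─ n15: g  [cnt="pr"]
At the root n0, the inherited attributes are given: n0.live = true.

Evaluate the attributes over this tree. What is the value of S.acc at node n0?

19

1. n0.live = true  [given at root]
2. n1.live = true  [S₀.live == true]
3. n2.mk = 28  [28]
4. n2.pre = false  [S₀.live == false]
5. n2.idx = -5  [-5]
6. n3.mk = 5  [A₀.mk * 3 - 79]
7. n3.pre = false  [A₀.pre == true]
8. n3.idx = 11  [11]
9. n4.pre = 5  [terminal]
10. n5.key = 22  [terminal]
11. n3.cnt = true  [A.mk > 4]
12. n6.live = false  [A₀.pre == true]
13. n7.cnt = "kk"  [terminal]
14. n8.key = -4  [terminal]
15. n9.pre = 27  [terminal]
16. n6.acc = -8  [d.key + b.pre - 31]
17. n6.hot = 1  [b.pre * -1 + 28]
18. n2.cnt = true  [A₀.mk > 27]
19. n10.live = true  [A.cnt == true]
20. n11.live = true  [S₀.live == true]
21. n12.pre = 11  [terminal]
22. n13.cnt = "qr"  [terminal]
23. n14.cnt = "wn"  [terminal]
24. n11.acc = 9  [b.pre - 2]
25. n11.hot = 11  [b.pre * 2 - 11]
26. n15.cnt = "pr"  [terminal]
27. n10.acc = 2  [S₁.acc * -1 + 11]
28. n10.hot = -8  [-8]
29. n1.acc = 30  [S₁.acc + 28]
30. n1.hot = 0  [S₁.acc - 2]
31. n0.acc = 19  [S₁.acc - 11]
32. n0.hot = -7  [S₁.hot + S₁.acc - 37]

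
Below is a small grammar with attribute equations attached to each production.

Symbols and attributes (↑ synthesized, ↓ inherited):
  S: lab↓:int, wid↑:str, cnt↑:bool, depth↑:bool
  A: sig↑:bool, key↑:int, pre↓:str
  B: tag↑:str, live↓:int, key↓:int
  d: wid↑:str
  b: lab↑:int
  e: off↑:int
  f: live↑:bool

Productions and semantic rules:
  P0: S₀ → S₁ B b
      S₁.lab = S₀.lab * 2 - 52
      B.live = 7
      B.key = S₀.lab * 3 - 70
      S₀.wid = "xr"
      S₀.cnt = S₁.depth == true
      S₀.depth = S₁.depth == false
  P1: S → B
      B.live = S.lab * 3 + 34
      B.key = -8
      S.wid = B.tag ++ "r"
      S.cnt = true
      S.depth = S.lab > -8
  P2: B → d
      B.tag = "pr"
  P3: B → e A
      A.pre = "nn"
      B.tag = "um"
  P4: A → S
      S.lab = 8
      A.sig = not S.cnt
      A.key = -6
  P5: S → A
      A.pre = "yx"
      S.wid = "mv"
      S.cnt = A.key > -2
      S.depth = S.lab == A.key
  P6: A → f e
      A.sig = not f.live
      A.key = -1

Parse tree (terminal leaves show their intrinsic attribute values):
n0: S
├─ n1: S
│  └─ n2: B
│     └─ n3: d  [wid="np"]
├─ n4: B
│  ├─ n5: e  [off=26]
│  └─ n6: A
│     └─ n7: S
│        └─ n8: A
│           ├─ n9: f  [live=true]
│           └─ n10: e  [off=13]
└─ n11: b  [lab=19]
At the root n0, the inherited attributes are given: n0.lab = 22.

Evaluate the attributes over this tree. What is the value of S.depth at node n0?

true

1. n0.lab = 22  [given at root]
2. n1.lab = -8  [S₀.lab * 2 - 52]
3. n2.live = 10  [S.lab * 3 + 34]
4. n2.key = -8  [-8]
5. n3.wid = "np"  [terminal]
6. n2.tag = "pr"  ["pr"]
7. n1.wid = "prr"  [B.tag ++ "r"]
8. n1.cnt = true  [true]
9. n1.depth = false  [S.lab > -8]
10. n4.live = 7  [7]
11. n4.key = -4  [S₀.lab * 3 - 70]
12. n5.off = 26  [terminal]
13. n6.pre = "nn"  ["nn"]
14. n7.lab = 8  [8]
15. n8.pre = "yx"  ["yx"]
16. n9.live = true  [terminal]
17. n10.off = 13  [terminal]
18. n8.sig = false  [not f.live]
19. n8.key = -1  [-1]
20. n7.wid = "mv"  ["mv"]
21. n7.cnt = true  [A.key > -2]
22. n7.depth = false  [S.lab == A.key]
23. n6.sig = false  [not S.cnt]
24. n6.key = -6  [-6]
25. n4.tag = "um"  ["um"]
26. n11.lab = 19  [terminal]
27. n0.wid = "xr"  ["xr"]
28. n0.cnt = false  [S₁.depth == true]
29. n0.depth = true  [S₁.depth == false]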